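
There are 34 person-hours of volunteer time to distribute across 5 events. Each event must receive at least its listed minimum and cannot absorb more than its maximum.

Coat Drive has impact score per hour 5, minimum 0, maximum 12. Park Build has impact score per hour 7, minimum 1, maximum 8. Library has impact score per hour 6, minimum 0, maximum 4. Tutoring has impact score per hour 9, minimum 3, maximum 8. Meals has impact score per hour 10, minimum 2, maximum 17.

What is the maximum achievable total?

Meeting every minimum uses 0+1+0+3+2 = 6 person-hours, leaving 28.
Highest impact score per hour first: Meals 10 > Tutoring 9 > Park Build 7 > Library 6 > Coat Drive 5.
Meals: +15 to 17 (cap) → 13 left.
Tutoring takes 5 more to reach its cap of 8 → 8 left.
Park Build takes 7 more to reach its cap of 8 → 1 left.
Only 1 left; Library takes them to reach 1.
Total = 7×8 + 6×1 + 9×8 + 10×17 = 304.

304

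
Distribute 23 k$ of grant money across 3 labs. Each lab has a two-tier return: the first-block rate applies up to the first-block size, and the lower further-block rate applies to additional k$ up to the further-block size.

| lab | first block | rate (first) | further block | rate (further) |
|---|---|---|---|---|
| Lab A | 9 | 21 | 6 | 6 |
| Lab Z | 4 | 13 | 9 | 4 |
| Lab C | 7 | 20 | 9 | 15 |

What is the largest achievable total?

Rank every tier by rate: Lab A/tier1 21 > Lab C/tier1 20 > Lab C/tier2 15 > Lab Z/tier1 13 > Lab A/tier2 6 > Lab Z/tier2 4.
Lab A tier1 at 21: fill all 9 ; 14 left.
Lab C/tier1 (20): +7 ; 7 left.
7 remain; put them into Lab C tier2 at 15.
Total = 21×9 + 20×7 + 15×7 = 434.

434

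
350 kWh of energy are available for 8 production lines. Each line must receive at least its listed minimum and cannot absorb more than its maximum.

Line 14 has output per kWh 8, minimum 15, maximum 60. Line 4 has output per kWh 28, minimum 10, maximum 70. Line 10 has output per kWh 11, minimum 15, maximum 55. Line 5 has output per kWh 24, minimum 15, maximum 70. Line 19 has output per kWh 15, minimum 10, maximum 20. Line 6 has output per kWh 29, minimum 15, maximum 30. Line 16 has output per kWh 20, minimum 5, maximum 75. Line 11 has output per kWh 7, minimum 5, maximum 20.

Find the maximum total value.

Meeting every minimum uses 15+10+15+15+10+15+5+5 = 90 kWh, leaving 260.
Order the production lines by output per kWh: Line 6 29 > Line 4 28 > Line 5 24 > Line 16 20 > Line 19 15 > Line 10 11 > Line 14 8 > Line 11 7.
Give Line 6 15 more to hit its cap of 30 — 245 left.
Line 4 takes 60 more to reach its cap of 70 — 185 left.
Line 5 takes 55 more to reach its cap of 70 — 130 left.
Give Line 16 70 more to hit its cap of 75 — 60 left.
Line 19: +10 to 20 (cap) — 50 left.
Line 10: +40 to 55 (cap) — 10 left.
Only 10 left; Line 14 takes them to reach 25.
Total = 8×25 + 28×70 + 11×55 + 24×70 + 15×20 + 29×30 + 20×75 + 7×5 = 7150.

7150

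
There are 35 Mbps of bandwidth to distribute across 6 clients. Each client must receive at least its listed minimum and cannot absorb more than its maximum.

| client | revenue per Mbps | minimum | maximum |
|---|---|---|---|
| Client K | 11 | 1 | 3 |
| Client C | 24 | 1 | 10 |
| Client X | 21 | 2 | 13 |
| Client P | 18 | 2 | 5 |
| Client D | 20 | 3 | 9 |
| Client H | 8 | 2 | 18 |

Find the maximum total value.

716

Meeting every minimum uses 1+1+2+2+3+2 = 11 Mbps, leaving 24.
Order the clients by revenue per Mbps: Client C 24 > Client X 21 > Client D 20 > Client P 18 > Client K 11 > Client H 8.
Give Client C 9 more to hit its cap of 10 ; 15 left.
Give Client X 11 more to hit its cap of 13 ; 4 left.
Only 4 left; Client D takes them to reach 7.
Total = 11×1 + 24×10 + 21×13 + 18×2 + 20×7 + 8×2 = 716.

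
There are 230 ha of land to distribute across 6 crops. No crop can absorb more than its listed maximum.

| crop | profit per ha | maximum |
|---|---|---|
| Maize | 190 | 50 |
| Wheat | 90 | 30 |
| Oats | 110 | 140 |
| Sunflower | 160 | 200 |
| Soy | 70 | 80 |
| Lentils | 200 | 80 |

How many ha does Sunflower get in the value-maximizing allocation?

100

Rank by profit per ha: Lentils 200 > Maize 190 > Sunflower 160 > Oats 110 > Wheat 90 > Soy 70.
Lentils takes 80 to reach its cap of 80 → 150 left.
Give Maize 50 to hit its cap of 50 → 100 left.
Only 100 left; Sunflower takes them to reach 100.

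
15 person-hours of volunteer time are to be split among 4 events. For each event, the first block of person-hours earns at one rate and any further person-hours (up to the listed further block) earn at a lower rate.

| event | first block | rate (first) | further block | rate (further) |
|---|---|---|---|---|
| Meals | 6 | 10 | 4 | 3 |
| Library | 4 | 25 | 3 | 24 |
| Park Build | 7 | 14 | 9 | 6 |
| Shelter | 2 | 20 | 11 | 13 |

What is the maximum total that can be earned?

Order all 8 blocks by rate: Library/first 25 > Library/second 24 > Shelter/first 20 > Park Build/first 14 > Shelter/second 13 > Meals/first 10 > Park Build/second 6 > Meals/second 3.
Fill Library first block (4 at 25) — 11 left.
Library/second (24): +3 — 8 left.
Fill Shelter first block (2 at 20) — 6 left.
6 remain; put them into Park Build first at 14.
Total = 25×4 + 24×3 + 20×2 + 14×6 = 296.

296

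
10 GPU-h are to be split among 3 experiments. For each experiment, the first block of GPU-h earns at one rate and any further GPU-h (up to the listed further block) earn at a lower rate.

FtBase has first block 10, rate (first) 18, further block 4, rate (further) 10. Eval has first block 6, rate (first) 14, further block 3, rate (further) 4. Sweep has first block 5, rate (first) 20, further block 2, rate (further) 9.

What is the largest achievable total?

190

Order all 6 blocks by rate: Sweep/first 20 > FtBase/first 18 > Eval/first 14 > FtBase/second 10 > Sweep/second 9 > Eval/second 4.
Fill Sweep first block (5 at 20) — 5 left.
FtBase first at 18: only 5 left, fill 5.
Total = 20×5 + 18×5 = 190.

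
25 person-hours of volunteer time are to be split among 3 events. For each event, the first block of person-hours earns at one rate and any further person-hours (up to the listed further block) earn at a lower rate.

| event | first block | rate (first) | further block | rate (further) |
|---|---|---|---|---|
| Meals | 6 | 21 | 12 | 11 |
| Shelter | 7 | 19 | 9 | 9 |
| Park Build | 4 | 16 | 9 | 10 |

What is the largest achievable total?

411

Rank every tier by rate: Meals/T1 21 > Shelter/T1 19 > Park Build/T1 16 > Meals/T2 11 > Park Build/T2 10 > Shelter/T2 9.
Fill Meals T1 block (6 at 21) → 19 left.
Shelter T1 at 19: fill all 7 → 12 left.
Park Build T1 at 16: fill all 4 → 8 left.
Meals T2 at 11: only 8 left, fill 8.
Total = 21×6 + 19×7 + 16×4 + 11×8 = 411.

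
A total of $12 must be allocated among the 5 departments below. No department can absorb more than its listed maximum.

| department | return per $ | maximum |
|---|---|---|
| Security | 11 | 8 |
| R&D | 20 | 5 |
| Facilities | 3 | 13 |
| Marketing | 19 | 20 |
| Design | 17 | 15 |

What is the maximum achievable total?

Highest return per $ first: R&D 20 > Marketing 19 > Design 17 > Security 11 > Facilities 3.
Give R&D 5 to hit its cap of 5 ; 7 left.
Marketing has room for 20 but only 7 remain, so it gets 7.
Total = 20×5 + 19×7 = 233.

233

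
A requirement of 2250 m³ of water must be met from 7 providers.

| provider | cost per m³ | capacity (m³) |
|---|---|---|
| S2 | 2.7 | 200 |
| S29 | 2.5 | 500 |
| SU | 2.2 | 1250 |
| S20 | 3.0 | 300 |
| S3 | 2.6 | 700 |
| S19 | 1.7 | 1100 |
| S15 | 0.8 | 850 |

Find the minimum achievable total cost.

Fill from the cheapest provider first.
S15 (0.8): use full 850 ; 1400 m³ to go.
S19 (1.7): use full 1100 ; 300 m³ to go.
SU (2.2): take the remaining 300 ; done.
S29, S3, S2, S20: unused.
Cost = 850×0.8 + 1100×1.7 + 300×2.2 = 3210.

3210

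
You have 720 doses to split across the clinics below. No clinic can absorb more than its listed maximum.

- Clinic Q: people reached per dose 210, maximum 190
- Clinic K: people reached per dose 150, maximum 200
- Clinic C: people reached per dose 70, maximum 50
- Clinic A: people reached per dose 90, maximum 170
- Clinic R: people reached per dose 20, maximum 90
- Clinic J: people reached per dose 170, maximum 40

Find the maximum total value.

Highest people reached per dose first: Clinic Q 210 > Clinic J 170 > Clinic K 150 > Clinic A 90 > Clinic C 70 > Clinic R 20.
Clinic Q: +190 to 190 (cap) — 530 left.
Clinic J takes 40 to reach its cap of 40 — 490 left.
Clinic K takes 200 to reach its cap of 200 — 290 left.
Clinic A: +170 to 170 (cap) — 120 left.
Clinic C takes 50 to reach its cap of 50 — 70 left.
Only 70 left; Clinic R takes them to reach 70.
Total = 210×190 + 150×200 + 70×50 + 90×170 + 20×70 + 170×40 = 96900.

96900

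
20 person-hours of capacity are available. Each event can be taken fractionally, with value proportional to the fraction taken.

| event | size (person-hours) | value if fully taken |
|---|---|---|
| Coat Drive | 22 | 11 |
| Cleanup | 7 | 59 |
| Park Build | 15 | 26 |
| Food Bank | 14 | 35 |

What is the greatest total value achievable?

Sort by value density: Cleanup 59/7≈8.43, Food Bank 35/14≈2.5, Park Build 26/15≈1.73, Coat Drive 11/22≈0.5.
All 7 person-hours of Cleanup fit (value 59) — 13 remain.
Only 13 person-hours remain; take 13/14 of Food Bank for value 35×13/14 = 32.5.
Total value = 91.5.

91.5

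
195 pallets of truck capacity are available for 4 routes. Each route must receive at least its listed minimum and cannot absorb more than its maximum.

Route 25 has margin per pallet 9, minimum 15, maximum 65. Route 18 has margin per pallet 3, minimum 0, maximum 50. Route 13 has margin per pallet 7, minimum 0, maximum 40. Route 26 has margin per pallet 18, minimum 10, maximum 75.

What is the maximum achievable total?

2260

Meeting every minimum uses 15+0+0+10 = 25 pallets, leaving 170.
Highest margin per pallet first: Route 26 18 > Route 25 9 > Route 13 7 > Route 18 3.
Route 26 takes 65 more to reach its cap of 75 — 105 left.
Route 25 takes 50 more to reach its cap of 65 — 55 left.
Route 13: +40 to 40 (cap) — 15 left.
Only 15 left; Route 18 takes them to reach 15.
Total = 9×65 + 3×15 + 7×40 + 18×75 = 2260.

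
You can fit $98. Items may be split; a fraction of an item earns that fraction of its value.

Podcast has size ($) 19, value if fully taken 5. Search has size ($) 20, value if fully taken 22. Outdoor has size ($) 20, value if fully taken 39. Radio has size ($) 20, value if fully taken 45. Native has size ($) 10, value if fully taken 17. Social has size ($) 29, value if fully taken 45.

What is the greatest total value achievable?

Sort by value density: Radio 45/20≈2.25, Outdoor 39/20≈1.95, Native 17/10≈1.7, Social 45/29≈1.55, Search 22/20≈1.1, Podcast 5/19≈0.263.
Radio: take in full, 20 $ for value 45 ; 78 left.
All 20 $ of Outdoor fit (value 39) ; 58 remain.
Take all of Native (10 $, value 17) ; 48 $ left.
Social: take in full, 29 $ for value 45 ; 19 left.
19 $ left: a 19/20 share of Search gives 22×19/20 = 20.9.
Total value = 166.9.

166.9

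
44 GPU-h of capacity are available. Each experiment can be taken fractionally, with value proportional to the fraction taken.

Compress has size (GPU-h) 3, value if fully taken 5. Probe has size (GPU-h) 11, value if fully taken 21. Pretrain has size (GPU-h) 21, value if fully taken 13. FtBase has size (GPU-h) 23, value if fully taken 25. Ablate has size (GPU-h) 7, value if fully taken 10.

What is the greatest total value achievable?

Sort by value density: Probe 21/11≈1.91, Compress 5/3≈1.67, Ablate 10/7≈1.43, FtBase 25/23≈1.09, Pretrain 13/21≈0.619.
Take all of Probe (11 GPU-h, value 21) ; 33 GPU-h left.
All 3 GPU-h of Compress fit (value 5) ; 30 remain.
All 7 GPU-h of Ablate fit (value 10) ; 23 remain.
FtBase: take in full, 23 GPU-h for value 25 ; 0 left.
Total value = 61.

61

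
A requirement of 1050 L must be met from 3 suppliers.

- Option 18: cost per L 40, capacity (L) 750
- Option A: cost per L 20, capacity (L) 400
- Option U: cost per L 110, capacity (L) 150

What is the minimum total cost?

34000

Use suppliers in increasing cost order.
Option A at 20: take all 400 L ; 650 still needed.
Option 18 (40): take the remaining 650 ; done.
Option U: unused.
Cost = 400×20 + 650×40 = 34000.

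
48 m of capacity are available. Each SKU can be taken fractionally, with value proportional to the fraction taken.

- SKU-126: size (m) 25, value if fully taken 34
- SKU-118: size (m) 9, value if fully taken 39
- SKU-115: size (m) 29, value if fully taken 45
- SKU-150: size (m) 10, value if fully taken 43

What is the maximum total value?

127

Sort by value density: SKU-118 39/9≈4.33, SKU-150 43/10≈4.3, SKU-115 45/29≈1.55, SKU-126 34/25≈1.36.
SKU-118: take in full, 9 m for value 39 — 39 left.
SKU-150: take in full, 10 m for value 43 — 29 left.
SKU-115: take in full, 29 m for value 45 — 0 left.
Total value = 127.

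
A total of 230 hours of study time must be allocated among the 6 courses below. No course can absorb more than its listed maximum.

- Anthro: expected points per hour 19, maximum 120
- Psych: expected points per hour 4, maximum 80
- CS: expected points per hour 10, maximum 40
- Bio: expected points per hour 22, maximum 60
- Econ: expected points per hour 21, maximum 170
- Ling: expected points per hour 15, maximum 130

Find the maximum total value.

Highest expected points per hour first: Bio 22 > Econ 21 > Anthro 19 > Ling 15 > CS 10 > Psych 4.
Bio: +60 to 60 (cap) — 170 left.
Econ: +170 to 170 (cap) — 0 left.
Total = 22×60 + 21×170 = 4890.

4890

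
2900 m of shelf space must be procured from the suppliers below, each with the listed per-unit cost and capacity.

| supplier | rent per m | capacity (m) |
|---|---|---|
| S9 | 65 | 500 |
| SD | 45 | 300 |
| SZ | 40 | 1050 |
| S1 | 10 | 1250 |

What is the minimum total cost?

Cheapest first:
Take 1250 from S1 at 10 → need 1650 more.
Take 1050 from SZ at 40 → need 600 more.
Take 300 from SD at 45 → need 300 more.
S9 at 65: take 300 of its 500 → requirement met.
Cost = 1250×10 + 1050×40 + 300×45 + 300×65 = 87500.

87500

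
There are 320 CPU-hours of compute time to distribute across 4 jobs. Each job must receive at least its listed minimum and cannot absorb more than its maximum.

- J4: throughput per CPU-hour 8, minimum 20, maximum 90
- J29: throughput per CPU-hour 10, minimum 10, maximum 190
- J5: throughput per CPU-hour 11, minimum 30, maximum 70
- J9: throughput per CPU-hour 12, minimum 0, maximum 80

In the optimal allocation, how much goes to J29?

150

Meeting every minimum uses 20+10+30+0 = 60 CPU-hours, leaving 260.
Order the jobs by throughput per CPU-hour: J9 12 > J5 11 > J29 10 > J4 8.
J9: +80 to 80 (cap) → 180 left.
J5 takes 40 more to reach its cap of 70 → 140 left.
J29: +140 (room for 180) → 150. Pool exhausted.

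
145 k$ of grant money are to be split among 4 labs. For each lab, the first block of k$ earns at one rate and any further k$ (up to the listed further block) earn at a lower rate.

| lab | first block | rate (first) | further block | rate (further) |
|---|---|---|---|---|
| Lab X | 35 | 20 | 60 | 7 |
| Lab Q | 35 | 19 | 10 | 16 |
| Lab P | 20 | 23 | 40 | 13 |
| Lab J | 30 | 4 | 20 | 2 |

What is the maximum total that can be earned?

2540

Treat each block as its own option and order by rate: Lab P/T1 23 > Lab X/T1 20 > Lab Q/T1 19 > Lab Q/T2 16 > Lab P/T2 13 > Lab X/T2 7 > Lab J/T1 4 > Lab J/T2 2.
Fill Lab P T1 block (20 at 23) → 125 left.
Lab X T1 at 20: fill all 35 → 90 left.
Fill Lab Q T1 block (35 at 19) → 55 left.
Lab Q/T2 (16): +10 → 45 left.
Lab P T2 at 13: fill all 40 → 5 left.
5 remain; put them into Lab X T2 at 7.
Total = 23×20 + 20×35 + 19×35 + 16×10 + 13×40 + 7×5 = 2540.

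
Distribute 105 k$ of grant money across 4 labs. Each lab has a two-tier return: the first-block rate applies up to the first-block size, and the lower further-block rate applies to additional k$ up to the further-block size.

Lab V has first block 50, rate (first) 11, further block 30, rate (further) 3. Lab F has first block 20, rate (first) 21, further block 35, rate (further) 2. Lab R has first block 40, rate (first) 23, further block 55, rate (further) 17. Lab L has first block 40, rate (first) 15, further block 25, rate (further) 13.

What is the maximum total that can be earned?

2105

Treat each block as its own option and order by rate: Lab R/first 23 > Lab F/first 21 > Lab R/second 17 > Lab L/first 15 > Lab L/second 13 > Lab V/first 11 > Lab V/second 3 > Lab F/second 2.
Lab R first at 23: fill all 40 — 65 left.
Lab F/first (21): +20 — 45 left.
Lab R/second: +45 of 55 at 17; pool empty.
Total = 23×40 + 21×20 + 17×45 = 2105.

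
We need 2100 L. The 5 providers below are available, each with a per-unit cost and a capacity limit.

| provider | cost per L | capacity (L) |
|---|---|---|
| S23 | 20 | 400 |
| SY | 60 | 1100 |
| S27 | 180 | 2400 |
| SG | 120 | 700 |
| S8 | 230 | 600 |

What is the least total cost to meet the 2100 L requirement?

Use providers in increasing cost order.
Take 400 from S23 at 20 — need 1700 more.
Take 1100 from SY at 60 — need 600 more.
SG at 120: take 600 of its 700 — requirement met.
S27, S8: unused.
Cost = 400×20 + 1100×60 + 600×120 = 146000.

146000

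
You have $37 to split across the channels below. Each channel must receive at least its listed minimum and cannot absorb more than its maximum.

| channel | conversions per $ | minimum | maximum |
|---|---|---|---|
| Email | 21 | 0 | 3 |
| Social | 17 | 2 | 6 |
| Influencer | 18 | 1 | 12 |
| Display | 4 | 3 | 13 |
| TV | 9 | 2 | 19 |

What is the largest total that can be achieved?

Meeting every minimum uses 0+2+1+3+2 = 8 $, leaving 29.
Highest conversions per $ first: Email 21 > Influencer 18 > Social 17 > TV 9 > Display 4.
Email: +3 to 3 (cap) — 26 left.
Influencer: +11 to 12 (cap) — 15 left.
Give Social 4 more to hit its cap of 6 — 11 left.
TV: +11 (room for 17) → 13. Pool exhausted.
Total = 21×3 + 17×6 + 18×12 + 4×3 + 9×13 = 510.

510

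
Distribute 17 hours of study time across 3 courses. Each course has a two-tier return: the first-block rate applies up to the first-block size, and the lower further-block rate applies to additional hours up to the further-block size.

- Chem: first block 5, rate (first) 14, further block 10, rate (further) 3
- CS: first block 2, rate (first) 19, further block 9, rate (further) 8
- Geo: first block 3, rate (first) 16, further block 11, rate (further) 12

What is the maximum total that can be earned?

240

Order all 6 blocks by rate: CS/tier1 19 > Geo/tier1 16 > Chem/tier1 14 > Geo/tier2 12 > CS/tier2 8 > Chem/tier2 3.
Fill CS tier1 block (2 at 19) → 15 left.
Fill Geo tier1 block (3 at 16) → 12 left.
Chem/tier1 (14): +5 → 7 left.
7 remain; put them into Geo tier2 at 12.
Total = 19×2 + 16×3 + 14×5 + 12×7 = 240.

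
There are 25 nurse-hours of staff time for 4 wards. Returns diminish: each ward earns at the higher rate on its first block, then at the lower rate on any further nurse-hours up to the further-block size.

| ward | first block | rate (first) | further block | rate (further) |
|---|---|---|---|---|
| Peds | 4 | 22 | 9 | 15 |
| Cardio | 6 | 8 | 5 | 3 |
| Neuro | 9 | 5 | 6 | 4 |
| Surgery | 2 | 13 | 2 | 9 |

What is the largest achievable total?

325

Order all 8 blocks by rate: Peds/T1 22 > Peds/T2 15 > Surgery/T1 13 > Surgery/T2 9 > Cardio/T1 8 > Neuro/T1 5 > Neuro/T2 4 > Cardio/T2 3.
Fill Peds T1 block (4 at 22) → 21 left.
Peds/T2 (15): +9 → 12 left.
Surgery T1 at 13: fill all 2 → 10 left.
Fill Surgery T2 block (2 at 9) → 8 left.
Fill Cardio T1 block (6 at 8) → 2 left.
Neuro T1 at 5: only 2 left, fill 2.
Total = 22×4 + 15×9 + 13×2 + 9×2 + 8×6 + 5×2 = 325.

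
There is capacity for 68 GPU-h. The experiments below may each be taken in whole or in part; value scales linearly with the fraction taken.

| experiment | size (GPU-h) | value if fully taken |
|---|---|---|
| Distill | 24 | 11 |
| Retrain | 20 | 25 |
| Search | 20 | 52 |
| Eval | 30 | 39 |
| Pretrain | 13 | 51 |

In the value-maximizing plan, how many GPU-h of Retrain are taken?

Rank by value-to-size ratio: Pretrain 51/13≈3.92, Search 52/20≈2.6, Eval 39/30≈1.3, Retrain 25/20≈1.25, Distill 11/24≈0.458.
All 13 GPU-h of Pretrain fit (value 51) ; 55 remain.
All 20 GPU-h of Search fit (value 52) ; 35 remain.
All 30 GPU-h of Eval fit (value 39) ; 5 remain.
Fill the last 5 GPU-h with part of Retrain: 5/20 of it earns 6.25.

5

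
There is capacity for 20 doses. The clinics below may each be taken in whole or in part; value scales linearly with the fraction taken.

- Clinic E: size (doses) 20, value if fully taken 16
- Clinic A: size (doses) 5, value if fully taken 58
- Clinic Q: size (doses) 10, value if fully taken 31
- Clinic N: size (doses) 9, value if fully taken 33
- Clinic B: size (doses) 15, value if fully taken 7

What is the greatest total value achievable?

109.6

Best value per unit of size first: Clinic A 58/5≈11.6, Clinic N 33/9≈3.67, Clinic Q 31/10≈3.1, Clinic E 16/20≈0.8, Clinic B 7/15≈0.467.
All 5 doses of Clinic A fit (value 58) — 15 remain.
All 9 doses of Clinic N fit (value 33) — 6 remain.
Fill the last 6 doses with part of Clinic Q: 6/10 of it earns 18.6.
Total value = 109.6.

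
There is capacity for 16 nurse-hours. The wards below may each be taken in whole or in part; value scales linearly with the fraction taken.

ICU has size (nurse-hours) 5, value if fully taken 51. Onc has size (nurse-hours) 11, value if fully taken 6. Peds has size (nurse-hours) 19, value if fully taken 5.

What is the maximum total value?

Rank by value-to-size ratio: ICU 51/5≈10.2, Onc 6/11≈0.545, Peds 5/19≈0.263.
ICU: take in full, 5 nurse-hours for value 51 ; 11 left.
Onc: take in full, 11 nurse-hours for value 6 ; 0 left.
Total value = 57.

57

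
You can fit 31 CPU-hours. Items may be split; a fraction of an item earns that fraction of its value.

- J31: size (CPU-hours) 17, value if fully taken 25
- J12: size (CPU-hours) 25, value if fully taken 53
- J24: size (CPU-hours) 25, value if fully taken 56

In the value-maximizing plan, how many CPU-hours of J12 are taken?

6

Sort by value density: J24 56/25≈2.24, J12 53/25≈2.12, J31 25/17≈1.47.
J24: take in full, 25 CPU-hours for value 56 ; 6 left.
6 CPU-hours left: a 6/25 share of J12 gives 53×6/25 = 12.72.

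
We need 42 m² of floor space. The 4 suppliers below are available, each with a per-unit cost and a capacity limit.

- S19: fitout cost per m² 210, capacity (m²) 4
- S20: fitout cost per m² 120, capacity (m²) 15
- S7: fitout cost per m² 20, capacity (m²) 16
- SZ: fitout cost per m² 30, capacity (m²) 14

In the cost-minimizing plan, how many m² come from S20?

Use suppliers in increasing cost order.
S7 (20): use full 16 ; 26 m² to go.
SZ (30): use full 14 ; 12 m² to go.
Take 12 from S20 at 120 to finish.
S19: unused.

12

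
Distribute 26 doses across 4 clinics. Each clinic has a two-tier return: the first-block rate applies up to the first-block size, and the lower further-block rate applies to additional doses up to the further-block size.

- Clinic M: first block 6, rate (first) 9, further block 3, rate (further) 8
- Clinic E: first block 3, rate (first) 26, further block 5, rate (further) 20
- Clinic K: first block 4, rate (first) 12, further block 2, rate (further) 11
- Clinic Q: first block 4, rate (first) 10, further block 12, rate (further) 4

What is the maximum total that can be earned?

Treat each block as its own option and order by rate: Clinic E/tier1 26 > Clinic E/tier2 20 > Clinic K/tier1 12 > Clinic K/tier2 11 > Clinic Q/tier1 10 > Clinic M/tier1 9 > Clinic M/tier2 8 > Clinic Q/tier2 4.
Clinic E tier1 at 26: fill all 3 → 23 left.
Fill Clinic E tier2 block (5 at 20) → 18 left.
Fill Clinic K tier1 block (4 at 12) → 14 left.
Fill Clinic K tier2 block (2 at 11) → 12 left.
Clinic Q/tier1 (10): +4 → 8 left.
Clinic M tier1 at 9: fill all 6 → 2 left.
2 remain; put them into Clinic M tier2 at 8.
Total = 26×3 + 20×5 + 12×4 + 11×2 + 10×4 + 9×6 + 8×2 = 358.

358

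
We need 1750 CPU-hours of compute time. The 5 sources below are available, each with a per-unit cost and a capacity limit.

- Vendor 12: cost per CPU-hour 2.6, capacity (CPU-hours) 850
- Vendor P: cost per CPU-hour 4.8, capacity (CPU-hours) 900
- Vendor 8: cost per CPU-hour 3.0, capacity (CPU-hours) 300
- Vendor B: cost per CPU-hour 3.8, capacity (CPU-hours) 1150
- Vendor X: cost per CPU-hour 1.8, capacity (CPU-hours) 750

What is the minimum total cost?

Cheapest first:
Vendor X at 1.8: take all 750 CPU-hours ; 1000 still needed.
Take 850 from Vendor 12 at 2.6 ; need 150 more.
Take 150 from Vendor 8 at 3.0 to finish.
Vendor B, Vendor P: unused.
Cost = 750×1.8 + 850×2.6 + 150×3.0 = 4010.

4010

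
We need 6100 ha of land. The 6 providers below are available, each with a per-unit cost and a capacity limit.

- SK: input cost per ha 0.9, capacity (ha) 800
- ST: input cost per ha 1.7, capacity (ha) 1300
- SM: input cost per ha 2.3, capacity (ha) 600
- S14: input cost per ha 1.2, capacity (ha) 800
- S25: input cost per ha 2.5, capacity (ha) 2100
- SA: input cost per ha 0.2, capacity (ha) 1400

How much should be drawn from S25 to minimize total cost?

1200

Cheapest first:
Take 1400 from SA at 0.2 → need 4700 more.
SK at 0.9: take all 800 ha → 3900 still needed.
S14 at 1.2: take all 800 ha → 3100 still needed.
ST at 1.7: take all 1300 ha → 1800 still needed.
SM at 2.3: take all 600 ha → 1200 still needed.
S25 (2.5): take the remaining 1200 → done.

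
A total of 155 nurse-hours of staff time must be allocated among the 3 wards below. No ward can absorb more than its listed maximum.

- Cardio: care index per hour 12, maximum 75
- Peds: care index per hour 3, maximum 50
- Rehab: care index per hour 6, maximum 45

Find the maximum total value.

1275

Order the wards by care index per hour: Cardio 12 > Rehab 6 > Peds 3.
Cardio: +75 to 75 (cap) ; 80 left.
Rehab takes 45 to reach its cap of 45 ; 35 left.
Peds has room for 50 but only 35 remain, so it gets 35.
Total = 12×75 + 3×35 + 6×45 = 1275.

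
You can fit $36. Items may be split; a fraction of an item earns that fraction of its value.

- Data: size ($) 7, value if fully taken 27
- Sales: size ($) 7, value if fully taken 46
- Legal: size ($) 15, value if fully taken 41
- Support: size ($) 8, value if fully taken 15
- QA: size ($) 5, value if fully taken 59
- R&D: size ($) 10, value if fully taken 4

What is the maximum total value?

176.75

Rank by value-to-size ratio: QA 59/5≈11.8, Sales 46/7≈6.57, Data 27/7≈3.86, Legal 41/15≈2.73, Support 15/8≈1.88, R&D 4/10≈0.4.
Take all of QA (5 $, value 59) ; 31 $ left.
Take all of Sales (7 $, value 46) ; 24 $ left.
Take all of Data (7 $, value 27) ; 17 $ left.
All 15 $ of Legal fit (value 41) ; 2 remain.
Fill the last 2 $ with part of Support: 2/8 of it earns 3.75.
Total value = 176.75.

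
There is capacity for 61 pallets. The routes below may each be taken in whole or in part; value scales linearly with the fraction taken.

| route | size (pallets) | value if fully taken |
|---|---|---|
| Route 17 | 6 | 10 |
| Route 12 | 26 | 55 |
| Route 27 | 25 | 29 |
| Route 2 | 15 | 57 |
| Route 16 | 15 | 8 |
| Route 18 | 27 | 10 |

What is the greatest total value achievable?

Sort by value density: Route 2 57/15≈3.8, Route 12 55/26≈2.12, Route 17 10/6≈1.67, Route 27 29/25≈1.16, Route 16 8/15≈0.533, Route 18 10/27≈0.37.
Route 2: take in full, 15 pallets for value 57 → 46 left.
Take all of Route 12 (26 pallets, value 55) → 20 pallets left.
All 6 pallets of Route 17 fit (value 10) → 14 remain.
Fill the last 14 pallets with part of Route 27: 14/25 of it earns 16.24.
Total value = 138.24.

138.24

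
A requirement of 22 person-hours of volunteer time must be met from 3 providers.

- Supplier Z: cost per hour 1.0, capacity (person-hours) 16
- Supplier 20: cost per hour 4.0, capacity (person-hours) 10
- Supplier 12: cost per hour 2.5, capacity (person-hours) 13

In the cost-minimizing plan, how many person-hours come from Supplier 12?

Cheapest first:
Take 16 from Supplier Z at 1.0 → need 6 more.
Supplier 12 (2.5): take the remaining 6 → done.
Supplier 20: unused.

6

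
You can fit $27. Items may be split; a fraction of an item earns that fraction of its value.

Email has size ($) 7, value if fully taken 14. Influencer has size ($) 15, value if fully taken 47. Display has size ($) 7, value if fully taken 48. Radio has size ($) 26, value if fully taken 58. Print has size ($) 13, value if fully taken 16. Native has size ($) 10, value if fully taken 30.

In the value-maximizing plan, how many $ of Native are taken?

Sort by value density: Display 48/7≈6.86, Influencer 47/15≈3.13, Native 30/10≈3, Radio 58/26≈2.23, Email 14/7≈2, Print 16/13≈1.23.
Take all of Display (7 $, value 48) — 20 $ left.
Influencer: take in full, 15 $ for value 47 — 5 left.
Fill the last 5 $ with part of Native: 5/10 of it earns 15.

5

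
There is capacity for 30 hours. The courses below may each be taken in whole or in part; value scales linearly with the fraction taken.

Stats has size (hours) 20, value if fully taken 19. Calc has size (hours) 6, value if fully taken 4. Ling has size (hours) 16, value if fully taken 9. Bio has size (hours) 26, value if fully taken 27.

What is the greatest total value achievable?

Best value per unit of size first: Bio 27/26≈1.04, Stats 19/20≈0.95, Calc 4/6≈0.667, Ling 9/16≈0.562.
Bio: take in full, 26 hours for value 27 → 4 left.
Fill the last 4 hours with part of Stats: 4/20 of it earns 3.8.
Total value = 30.8.

30.8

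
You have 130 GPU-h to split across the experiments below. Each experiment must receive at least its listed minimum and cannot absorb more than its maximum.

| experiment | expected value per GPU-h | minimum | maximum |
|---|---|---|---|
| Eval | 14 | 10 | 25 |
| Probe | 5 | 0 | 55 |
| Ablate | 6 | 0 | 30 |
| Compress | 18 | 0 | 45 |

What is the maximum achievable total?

Meeting every minimum uses 10+0+0+0 = 10 GPU-h, leaving 120.
Rank by expected value per GPU-h: Compress 18 > Eval 14 > Ablate 6 > Probe 5.
Give Compress 45 more to hit its cap of 45 — 75 left.
Eval takes 15 more to reach its cap of 25 — 60 left.
Ablate takes 30 more to reach its cap of 30 — 30 left.
Only 30 left; Probe takes them to reach 30.
Total = 14×25 + 5×30 + 6×30 + 18×45 = 1490.

1490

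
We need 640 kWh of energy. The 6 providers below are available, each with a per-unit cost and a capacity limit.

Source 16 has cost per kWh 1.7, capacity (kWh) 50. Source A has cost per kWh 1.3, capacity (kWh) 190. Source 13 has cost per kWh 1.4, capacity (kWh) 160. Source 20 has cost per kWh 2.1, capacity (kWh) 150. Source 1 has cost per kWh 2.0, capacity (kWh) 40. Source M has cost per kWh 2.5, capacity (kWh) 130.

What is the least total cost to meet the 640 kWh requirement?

1076

Use providers in increasing cost order.
Source A at 1.3: take all 190 kWh → 450 still needed.
Source 13 at 1.4: take all 160 kWh → 290 still needed.
Source 16 at 1.7: take all 50 kWh → 240 still needed.
Take 40 from Source 1 at 2.0 → need 200 more.
Source 20 (2.1): use full 150 → 50 kWh to go.
Take 50 from Source M at 2.5 to finish.
Cost = 190×1.3 + 160×1.4 + 50×1.7 + 40×2.0 + 150×2.1 + 50×2.5 = 1076.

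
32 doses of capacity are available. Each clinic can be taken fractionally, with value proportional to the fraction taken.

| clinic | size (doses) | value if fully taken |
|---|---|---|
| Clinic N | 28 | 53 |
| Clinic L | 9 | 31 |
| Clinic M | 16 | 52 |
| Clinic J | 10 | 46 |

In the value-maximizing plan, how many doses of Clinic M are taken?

Rank by value-to-size ratio: Clinic J 46/10≈4.6, Clinic L 31/9≈3.44, Clinic M 52/16≈3.25, Clinic N 53/28≈1.89.
Clinic J: take in full, 10 doses for value 46 → 22 left.
Take all of Clinic L (9 doses, value 31) → 13 doses left.
13 doses left: a 13/16 share of Clinic M gives 52×13/16 = 42.25.

13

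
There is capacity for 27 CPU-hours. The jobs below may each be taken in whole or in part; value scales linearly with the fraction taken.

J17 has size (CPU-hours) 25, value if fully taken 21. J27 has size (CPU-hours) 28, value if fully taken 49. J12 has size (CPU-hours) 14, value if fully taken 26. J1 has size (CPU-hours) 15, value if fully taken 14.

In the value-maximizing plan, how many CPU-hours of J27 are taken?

13

Rank by value-to-size ratio: J12 26/14≈1.86, J27 49/28≈1.75, J1 14/15≈0.933, J17 21/25≈0.84.
J12: take in full, 14 CPU-hours for value 26 → 13 left.
Fill the last 13 CPU-hours with part of J27: 13/28 of it earns 22.75.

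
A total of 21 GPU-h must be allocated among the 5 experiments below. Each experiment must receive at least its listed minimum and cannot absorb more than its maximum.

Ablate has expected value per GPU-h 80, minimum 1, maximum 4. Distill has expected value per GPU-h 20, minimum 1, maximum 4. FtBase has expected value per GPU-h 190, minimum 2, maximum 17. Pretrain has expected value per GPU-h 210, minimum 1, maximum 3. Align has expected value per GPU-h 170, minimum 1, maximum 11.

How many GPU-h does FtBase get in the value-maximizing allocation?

15

Meeting every minimum uses 1+1+2+1+1 = 6 GPU-h, leaving 15.
Highest expected value per GPU-h first: Pretrain 210 > FtBase 190 > Align 170 > Ablate 80 > Distill 20.
Pretrain takes 2 more to reach its cap of 3 — 13 left.
FtBase: +13 (room for 15) → 15. Pool exhausted.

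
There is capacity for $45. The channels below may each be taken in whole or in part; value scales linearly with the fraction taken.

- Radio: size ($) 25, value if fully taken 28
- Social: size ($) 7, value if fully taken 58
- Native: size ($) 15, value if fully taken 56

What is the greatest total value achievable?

139.76

Best value per unit of size first: Social 58/7≈8.29, Native 56/15≈3.73, Radio 28/25≈1.12.
All 7 $ of Social fit (value 58) ; 38 remain.
Native: take in full, 15 $ for value 56 ; 23 left.
Only 23 $ remain; take 23/25 of Radio for value 28×23/25 = 25.76.
Total value = 139.76.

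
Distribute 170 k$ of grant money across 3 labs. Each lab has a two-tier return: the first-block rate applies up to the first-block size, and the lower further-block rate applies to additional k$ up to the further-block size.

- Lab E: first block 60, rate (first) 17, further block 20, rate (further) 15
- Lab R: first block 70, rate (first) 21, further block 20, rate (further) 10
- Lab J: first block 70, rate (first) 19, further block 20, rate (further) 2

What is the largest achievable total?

3310

Rank every tier by rate: Lab R/T1 21 > Lab J/T1 19 > Lab E/T1 17 > Lab E/T2 15 > Lab R/T2 10 > Lab J/T2 2.
Lab R T1 at 21: fill all 70 — 100 left.
Lab J T1 at 19: fill all 70 — 30 left.
Lab E T1 at 17: only 30 left, fill 30.
Total = 21×70 + 19×70 + 17×30 = 3310.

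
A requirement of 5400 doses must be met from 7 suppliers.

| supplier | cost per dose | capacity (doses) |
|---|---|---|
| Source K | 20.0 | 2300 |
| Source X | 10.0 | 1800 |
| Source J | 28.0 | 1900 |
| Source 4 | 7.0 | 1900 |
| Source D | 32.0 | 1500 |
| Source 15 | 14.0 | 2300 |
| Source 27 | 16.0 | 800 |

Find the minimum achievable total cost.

55100

Cheapest first:
Source 4 (7.0): use full 1900 — 3500 doses to go.
Source X (10.0): use full 1800 — 1700 doses to go.
Source 15 at 14.0: take 1700 of its 2300 — requirement met.
Source 27, Source K, Source J, Source D: unused.
Cost = 1900×7.0 + 1800×10.0 + 1700×14.0 = 55100.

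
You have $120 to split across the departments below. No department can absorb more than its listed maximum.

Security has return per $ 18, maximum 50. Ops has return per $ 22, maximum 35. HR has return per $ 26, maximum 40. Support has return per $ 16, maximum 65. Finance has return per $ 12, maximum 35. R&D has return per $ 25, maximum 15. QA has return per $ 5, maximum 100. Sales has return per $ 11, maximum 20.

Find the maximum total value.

Order the departments by return per $: HR 26 > R&D 25 > Ops 22 > Security 18 > Support 16 > Finance 12 > Sales 11 > QA 5.
Give HR 40 to hit its cap of 40 ; 80 left.
R&D takes 15 to reach its cap of 15 ; 65 left.
Give Ops 35 to hit its cap of 35 ; 30 left.
Only 30 left; Security takes them to reach 30.
Total = 18×30 + 22×35 + 26×40 + 25×15 = 2725.

2725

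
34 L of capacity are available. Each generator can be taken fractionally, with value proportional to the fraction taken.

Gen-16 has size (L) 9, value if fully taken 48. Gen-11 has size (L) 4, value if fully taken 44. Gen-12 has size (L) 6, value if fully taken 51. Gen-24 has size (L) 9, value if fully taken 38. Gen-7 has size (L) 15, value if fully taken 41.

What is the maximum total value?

Sort by value density: Gen-11 44/4≈11, Gen-12 51/6≈8.5, Gen-16 48/9≈5.33, Gen-24 38/9≈4.22, Gen-7 41/15≈2.73.
Gen-11: take in full, 4 L for value 44 — 30 left.
Gen-12: take in full, 6 L for value 51 — 24 left.
Gen-16: take in full, 9 L for value 48 — 15 left.
All 9 L of Gen-24 fit (value 38) — 6 remain.
Fill the last 6 L with part of Gen-7: 6/15 of it earns 16.4.
Total value = 197.4.

197.4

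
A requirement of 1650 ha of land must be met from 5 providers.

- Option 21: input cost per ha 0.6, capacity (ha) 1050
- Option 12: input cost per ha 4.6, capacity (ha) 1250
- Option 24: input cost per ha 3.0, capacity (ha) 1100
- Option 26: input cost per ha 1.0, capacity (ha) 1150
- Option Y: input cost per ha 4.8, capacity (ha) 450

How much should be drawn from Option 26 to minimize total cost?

600

Fill from the cheapest provider first.
Option 21 at 0.6: take all 1050 ha ; 600 still needed.
Take 600 from Option 26 at 1.0 to finish.
Option 24, Option 12, Option Y: unused.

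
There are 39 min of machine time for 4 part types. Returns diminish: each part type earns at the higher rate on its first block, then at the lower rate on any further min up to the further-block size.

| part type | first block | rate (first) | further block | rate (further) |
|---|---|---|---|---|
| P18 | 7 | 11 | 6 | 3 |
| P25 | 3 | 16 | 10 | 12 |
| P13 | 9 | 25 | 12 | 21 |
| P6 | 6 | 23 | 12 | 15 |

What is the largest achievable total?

798

Treat each block as its own option and order by rate: P13/first 25 > P6/first 23 > P13/second 21 > P25/first 16 > P6/second 15 > P25/second 12 > P18/first 11 > P18/second 3.
P13 first at 25: fill all 9 — 30 left.
Fill P6 first block (6 at 23) — 24 left.
P13 second at 21: fill all 12 — 12 left.
Fill P25 first block (3 at 16) — 9 left.
P6/second: +9 of 12 at 15; pool empty.
Total = 25×9 + 23×6 + 21×12 + 16×3 + 15×9 = 798.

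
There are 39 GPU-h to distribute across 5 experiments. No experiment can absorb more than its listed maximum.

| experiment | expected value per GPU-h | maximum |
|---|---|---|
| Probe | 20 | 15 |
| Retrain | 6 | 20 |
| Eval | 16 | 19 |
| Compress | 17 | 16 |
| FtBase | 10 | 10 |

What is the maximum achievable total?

Highest expected value per GPU-h first: Probe 20 > Compress 17 > Eval 16 > FtBase 10 > Retrain 6.
Probe takes 15 to reach its cap of 15 ; 24 left.
Give Compress 16 to hit its cap of 16 ; 8 left.
Eval has room for 19 but only 8 remain, so it gets 8.
Total = 20×15 + 16×8 + 17×16 = 700.

700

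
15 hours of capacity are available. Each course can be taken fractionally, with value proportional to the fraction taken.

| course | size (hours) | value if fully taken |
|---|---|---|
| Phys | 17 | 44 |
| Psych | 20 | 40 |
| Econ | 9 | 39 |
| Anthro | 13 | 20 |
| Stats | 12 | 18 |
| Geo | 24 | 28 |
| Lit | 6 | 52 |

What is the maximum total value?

Best value per unit of size first: Lit 52/6≈8.67, Econ 39/9≈4.33, Phys 44/17≈2.59, Psych 40/20≈2, Anthro 20/13≈1.54, Stats 18/12≈1.5, Geo 28/24≈1.17.
Lit: take in full, 6 hours for value 52 ; 9 left.
Take all of Econ (9 hours, value 39) ; 0 hours left.
Total value = 91.

91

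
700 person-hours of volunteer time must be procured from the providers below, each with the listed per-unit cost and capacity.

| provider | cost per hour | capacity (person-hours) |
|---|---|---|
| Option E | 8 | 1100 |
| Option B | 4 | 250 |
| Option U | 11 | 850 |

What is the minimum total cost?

4600

Use providers in increasing cost order.
Take 250 from Option B at 4 — need 450 more.
Take 450 from Option E at 8 to finish.
Option U: unused.
Cost = 250×4 + 450×8 = 4600.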